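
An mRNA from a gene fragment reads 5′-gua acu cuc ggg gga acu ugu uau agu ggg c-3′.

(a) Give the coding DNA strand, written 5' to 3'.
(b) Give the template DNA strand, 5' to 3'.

(a) The coding strand matches the mRNA with U→T.
(b) The template strand is the reverse complement of the coding strand.

(a) 5'-GTAACTCTCGGGGGAACTTGTTATAGTGGGC-3'
(b) 5'-GCCCACTATAACAAGTTCCCCCGAGAGTTAC-3'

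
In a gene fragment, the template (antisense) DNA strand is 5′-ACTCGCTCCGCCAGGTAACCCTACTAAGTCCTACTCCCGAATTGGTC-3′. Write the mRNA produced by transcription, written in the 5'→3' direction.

The mRNA has the sequence of the coding strand (reverse complement of the template) with T→U. Reverse complement of ACTCGCTCCGCCAGGTAACCCTACTAAGTCCTACTCCCGAATTGGTC is GACCAATTCGGGAGTAGGACTTAGTAGGGTTACCTGGCGGAGCGAGT; then T→U.

5'-GACCAAUUCGGGAGUAGGACUUAGUAGGGUUACCUGGCGGAGCGAGU-3'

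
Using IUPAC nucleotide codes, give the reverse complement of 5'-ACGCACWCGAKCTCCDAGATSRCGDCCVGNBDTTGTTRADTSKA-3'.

5'-TMSAHTYAACAAHVNCBGGHCGYSATCTHGGAGMTCGWGTGCGT-3'

Standard pairs A↔T, G↔C; ambiguity codes pair R↔Y, K↔M, W↔W, S↔S, B↔V, D↔H, N↔N. Complement (TGCGTGWGCTMGAGGHTCTASYGCHGGBCNVHAACAAYTHASMT), then reverse for 5'→3'.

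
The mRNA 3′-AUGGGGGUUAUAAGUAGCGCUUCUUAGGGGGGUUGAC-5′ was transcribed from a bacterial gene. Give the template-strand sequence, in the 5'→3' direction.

5'-TACCCCCAATATTCATCGCGAAGAATCCCCCCAACTG-3'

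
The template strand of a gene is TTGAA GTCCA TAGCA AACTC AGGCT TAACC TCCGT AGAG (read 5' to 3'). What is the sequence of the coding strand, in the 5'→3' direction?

5'-CTCTACGGAGGTTAAGCCTGAGTTTGCTATGGACTTCAA-3'

The coding strand is complementary and antiparallel to the template: take the complement (A↔T, G↔C) and reverse.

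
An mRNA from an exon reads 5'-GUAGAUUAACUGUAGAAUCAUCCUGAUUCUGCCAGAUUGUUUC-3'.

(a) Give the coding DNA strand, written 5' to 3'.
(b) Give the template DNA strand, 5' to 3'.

(a) The coding strand matches the mRNA with U→T.
(b) The template strand is the reverse complement of the coding strand.

(a) 5'-GTAGATTAACTGTAGAATCATCCTGATTCTGCCAGATTGTTTC-3'
(b) 5'-GAAACAATCTGGCAGAATCAGGATGATTCTACAGTTAATCTAC-3'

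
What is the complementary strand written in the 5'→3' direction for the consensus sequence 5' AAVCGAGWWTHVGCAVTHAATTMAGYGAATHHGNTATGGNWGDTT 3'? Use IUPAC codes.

5'-AAHCWNCCATANCDDATTCRCTKAATTDABTGCBDAWWCTCGBTT-3'

Standard pairs A↔T, G↔C; ambiguity codes pair Y↔R, M↔K, W↔W, D↔H, V↔B, N↔N. Complement (TTBGCTCWWADBCGTBADTTAAKTCRCTTADDCNATACCNWCHAA), then reverse for 5'→3'.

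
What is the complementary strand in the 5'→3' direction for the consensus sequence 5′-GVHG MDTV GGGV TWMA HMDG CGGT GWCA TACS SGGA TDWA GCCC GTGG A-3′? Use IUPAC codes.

Standard pairs A↔T, G↔C; ambiguity codes pair M↔K, W↔W, S↔S, D↔H, V↔B. Complement (CBDCKHABCCCBAWKTDKHCGCCACWGTATGSSCCTAHWTCGGGCACCT), then reverse for 5'→3'.

5'-TCCACGGGCTWHATCCSSGTATGWCACCGCHKDTKWABCCCBAHKCDBC-3'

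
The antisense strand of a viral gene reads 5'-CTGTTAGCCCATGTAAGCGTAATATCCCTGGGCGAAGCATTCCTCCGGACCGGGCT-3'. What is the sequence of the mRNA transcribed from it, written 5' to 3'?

RNA polymerase reads the template 3'→5' and synthesizes mRNA 5'→3' by base-pairing (A→U, T→A, G↔C). The complement of the template is GACAATCGGGTACATTCGCATTATAGGGACCCGCTTCGTAAGGAGGCCTGGCCCGA; antiparallel, so 5'→3' the coding strand is AGCCCGGTCCGGAGGAATGCTTCGCCCAGGGATATTACGCTTACATGGGCTAACAG. Replace T with U for the mRNA.

5'-AGCCCGGUCCGGAGGAAUGCUUCGCCCAGGGAUAUUACGCUUACAUGGGCUAACAG-3'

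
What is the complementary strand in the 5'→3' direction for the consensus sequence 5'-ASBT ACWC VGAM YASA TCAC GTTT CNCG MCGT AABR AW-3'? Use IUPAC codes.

Standard pairs A↔T, G↔C; ambiguity codes pair R↔Y, M↔K, W↔W, S↔S, B↔V, N↔N. Complement (TSVATGWGBCTKRTSTAGTGCAAAGNGCKGCATTVYTW), then reverse for 5'→3'.

5'-WTYVTTACGKCGNGAAACGTGATSTRKTCBGWGTAVST-3'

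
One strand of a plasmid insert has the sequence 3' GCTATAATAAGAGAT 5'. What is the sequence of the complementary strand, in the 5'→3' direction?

5'-CGATATTATTCTCTA-3'

The strand is given 3'→5', so its complement runs 5'→3' in the same left-to-right order: pair each base A↔T, G↔C.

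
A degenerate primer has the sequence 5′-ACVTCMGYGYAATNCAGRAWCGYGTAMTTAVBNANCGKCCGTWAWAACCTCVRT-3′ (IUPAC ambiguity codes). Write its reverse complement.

Standard pairs A↔T, G↔C; ambiguity codes pair R↔Y, M↔K, W↔W, B↔V, N↔N. Complement (TGBAGKCRCRTTANGTCYTWGCRCATKAATBVNTNGCMGGCAWTWTTGGAGBYA), then reverse for 5'→3'.

5'-AYBGAGGTTWTWACGGMCGNTNVBTAAKTACRCGWTYCTGNATTRCRCKGABGT-3'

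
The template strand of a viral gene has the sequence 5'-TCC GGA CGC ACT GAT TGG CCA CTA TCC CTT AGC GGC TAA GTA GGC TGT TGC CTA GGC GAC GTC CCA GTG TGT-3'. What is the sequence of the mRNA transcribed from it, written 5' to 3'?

5′-ACACACUGGGACGUCGCCUAGGCAACAGCCUACUUAGCCGCUAAGGGAUAGUGGCCAAUCAGUGCGUCCGGA-3′

RNA polymerase reads the template 3'→5' and synthesizes mRNA 5'→3' by base-pairing (A→U, T→A, G↔C). The complement of the template is AGGCCTGCGTGACTAACCGGTGATAGGGAATCGCCGATTCATCCGACAACGGATCCGCTGCAGGGTCACACA; antiparallel, so 5'→3' the coding strand is ACACACTGGGACGTCGCCTAGGCAACAGCCTACTTAGCCGCTAAGGGATAGTGGCCAATCAGTGCGTCCGGA. Replace T with U for the mRNA.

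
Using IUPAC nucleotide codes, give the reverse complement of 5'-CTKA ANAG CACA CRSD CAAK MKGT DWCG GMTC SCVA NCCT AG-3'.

5'-CTAGGNTBGSGAKCCGWHACMKMTTGHSYGTGTGCTNTTMAG-3'

Standard pairs A↔T, G↔C; ambiguity codes pair R↔Y, M↔K, W↔W, S↔S, D↔H, V↔B, N↔N. Complement (GAMTTNTCGTGTGYSHGTTMKMCAHWGCCKAGSGBTNGGATC), then reverse for 5'→3'.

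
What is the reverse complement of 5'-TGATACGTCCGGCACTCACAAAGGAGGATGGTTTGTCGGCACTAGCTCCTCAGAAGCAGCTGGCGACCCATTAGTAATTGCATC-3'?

5'-GATGCAATTACTAATGGGTCGCCAGCTGCTTCTGAGGAGCTAGTGCCGACAAACCATCCTCCTTTGTGAGTGCCGGACGTATCA-3'

Reading the sequence 3'→5' and pairing each base (A↔T, G↔C) gives the reverse complement directly.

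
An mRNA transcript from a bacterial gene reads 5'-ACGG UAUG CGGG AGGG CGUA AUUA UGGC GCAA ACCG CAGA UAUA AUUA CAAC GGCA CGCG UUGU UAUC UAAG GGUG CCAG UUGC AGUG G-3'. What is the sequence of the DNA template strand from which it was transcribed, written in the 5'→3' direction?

5'-CCACTGCAACTGGCACCCTTAGATAACAACGCGTGCCGTTGTAATTATATCTGCGGTTTGCGCCATAATTACGCCCTCCCGCATACCGT-3'

Replace U with T to get the coding DNA strand: ACGGTATGCGGGAGGGCGTAATTATGGCGCAAACCGCAGATATAATTACAACGGCACGCGTTGTTATCTAAGGGTGCCAGTTGCAGTGG. The template strand is its reverse complement (complement TGCCATACGCCCTCCCGCATTAATACCGCGTTTGGCGTCTATATTAATGTTGCCGTGCGCAACAATAGATTCCCACGGTCAACGTCACC, then reverse).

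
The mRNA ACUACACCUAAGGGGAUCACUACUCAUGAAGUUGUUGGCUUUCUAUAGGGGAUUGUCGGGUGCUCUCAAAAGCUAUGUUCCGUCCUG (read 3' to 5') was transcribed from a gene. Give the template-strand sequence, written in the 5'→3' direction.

5'-TGATGTGGATTCCCCTAGTGATGAGTACTTCAACAACCGAAAGATATCCCCTAACAGCCCACGAGAGTTTTCGATACAAGGCAGGAC-3'

Written 5'→3' the mRNA is GUCCUGCCUUGUAUCGAAAACUCUCGUGGGCUGUUAGGGGAUAUCUUUCGGUUGUUGAAGUACUCAUCACUAGGGGAAUCCACAUCA, so the coding DNA strand is GTCCTGCCTTGTATCGAAAACTCTCGTGGGCTGTTAGGGGATATCTTTCGGTTGTTGAAGTACTCATCACTAGGGGAATCCACATCA. The template is its reverse complement.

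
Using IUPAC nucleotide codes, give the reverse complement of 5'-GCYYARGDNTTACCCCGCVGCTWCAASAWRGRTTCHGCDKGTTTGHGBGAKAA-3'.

5′-TTMTCVCDCAAACMHGCDGAAYCYWTSTTGWAGCBGCGGGGTAANHCYTRRGC-3′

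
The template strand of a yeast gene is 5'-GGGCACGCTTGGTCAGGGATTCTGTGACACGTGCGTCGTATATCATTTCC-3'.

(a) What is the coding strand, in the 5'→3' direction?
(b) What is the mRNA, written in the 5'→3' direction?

(a) 5'-GGAAATGATATACGACGCACGTGTCACAGAATCCCTGACCAAGCGTGCCC-3'
(b) 5'-GGAAAUGAUAUACGACGCACGUGUCACAGAAUCCCUGACCAAGCGUGCCC-3'

(a) The coding strand is the reverse complement of the template: complement CCCGTGCGAACCAGTCCCTAAGACACTGTGCACGCAGCATATAGTAAAGG, then reverse.
(b) mRNA has the coding-strand sequence with T→U.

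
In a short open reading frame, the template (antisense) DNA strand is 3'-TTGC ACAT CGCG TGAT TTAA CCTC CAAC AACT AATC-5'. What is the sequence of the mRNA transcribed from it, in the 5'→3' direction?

Reading the template 3'→5' as shown, RNA polymerase pairs each base (A→U, T→A, G↔C) to build mRNA 5'→3' directly.

5'-AACGUGUAGCGCACUAAAUUGGAGGUUGUUGAUUAG-3'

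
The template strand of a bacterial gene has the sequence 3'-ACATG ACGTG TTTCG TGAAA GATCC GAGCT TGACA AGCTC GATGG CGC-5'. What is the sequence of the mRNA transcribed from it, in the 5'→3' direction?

5′-UGUACUGCACAAAGCACUUUCUAGGCUCGAACUGUUCGAGCUACCGCG-3′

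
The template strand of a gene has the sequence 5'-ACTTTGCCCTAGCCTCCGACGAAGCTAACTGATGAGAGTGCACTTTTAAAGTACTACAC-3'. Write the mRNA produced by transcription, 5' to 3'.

The mRNA has the sequence of the coding strand (reverse complement of the template) with T→U. Reverse complement of ACTTTGCCCTAGCCTCCGACGAAGCTAACTGATGAGAGTGCACTTTTAAAGTACTACAC is GTGTAGTACTTTAAAAGTGCACTCTCATCAGTTAGCTTCGTCGGAGGCTAGGGCAAAGT; then T→U.

5'-GUGUAGUACUUUAAAAGUGCACUCUCAUCAGUUAGCUUCGUCGGAGGCUAGGGCAAAGU-3'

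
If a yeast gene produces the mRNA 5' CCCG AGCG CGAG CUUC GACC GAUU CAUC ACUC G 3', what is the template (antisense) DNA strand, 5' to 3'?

Replace U with T to get the coding DNA strand: CCCGAGCGCGAGCTTCGACCGATTCATCACTCG. The template strand is its reverse complement (complement GGGCTCGCGCTCGAAGCTGGCTAAGTAGTGAGC, then reverse).

5′-CGAGTGATGAATCGGTCGAAGCTCGCGCTCGGG-3′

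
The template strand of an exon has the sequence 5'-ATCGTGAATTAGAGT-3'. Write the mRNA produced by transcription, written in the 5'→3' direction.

RNA polymerase reads the template 3'→5' and synthesizes mRNA 5'→3' by base-pairing (A→U, T→A, G↔C). The complement of the template is TAGCACTTAATCTCA; antiparallel, so 5'→3' the coding strand is ACTCTAATTCACGAT. Replace T with U for the mRNA.

5'-ACUCUAAUUCACGAU-3'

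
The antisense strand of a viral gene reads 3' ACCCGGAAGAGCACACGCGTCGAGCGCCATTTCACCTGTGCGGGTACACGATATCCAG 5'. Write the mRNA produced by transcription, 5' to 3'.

5'-UGGGCCUUCUCGUGUGCGCAGCUCGCGGUAAAGUGGACACGCCCAUGUGCUAUAGGUC-3'

Reading the template 3'→5' as shown, RNA polymerase pairs each base (A→U, T→A, G↔C) to build mRNA 5'→3' directly.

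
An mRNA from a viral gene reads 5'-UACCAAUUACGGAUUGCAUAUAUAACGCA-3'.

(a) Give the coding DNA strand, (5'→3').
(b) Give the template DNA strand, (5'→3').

(a) 5'-TACCAATTACGGATTGCATATATAACGCA-3'
(b) 5'-TGCGTTATATATGCAATCCGTAATTGGTA-3'

(a) The coding strand matches the mRNA with U→T.
(b) The template strand is the reverse complement of the coding strand.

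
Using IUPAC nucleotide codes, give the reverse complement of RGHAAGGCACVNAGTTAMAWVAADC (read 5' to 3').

5'-GHTTBWTKTAACTNBGTGCCTTDCY-3'

Standard pairs A↔T, G↔C; ambiguity codes pair R↔Y, M↔K, W↔W, D↔H, V↔B, N↔N. Complement (YCDTTCCGTGBNTCAATKTWBTTHG), then reverse for 5'→3'.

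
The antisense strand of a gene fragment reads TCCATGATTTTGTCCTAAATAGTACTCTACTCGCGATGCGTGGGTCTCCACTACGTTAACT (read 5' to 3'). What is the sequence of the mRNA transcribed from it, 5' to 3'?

5'-AGUUAACGUAGUGGAGACCCACGCAUCGCGAGUAGAGUACUAUUUAGGACAAAAUCAUGGA-3'

The mRNA has the sequence of the coding strand (reverse complement of the template) with T→U. Reverse complement of TCCATGATTTTGTCCTAAATAGTACTCTACTCGCGATGCGTGGGTCTCCACTACGTTAACT is AGTTAACGTAGTGGAGACCCACGCATCGCGAGTAGAGTACTATTTAGGACAAAATCATGGA; then T→U.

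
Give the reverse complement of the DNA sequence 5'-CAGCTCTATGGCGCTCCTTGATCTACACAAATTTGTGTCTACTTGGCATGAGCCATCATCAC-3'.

Complement each base (A↔T, G↔C): GTCGAGATACCGCGAGGAACTAGATGTGTTTAAACACAGATGAACCGTACTCGGTAGTAGTG. Then reverse.

5'-GTGATGATGGCTCATGCCAAGTAGACACAAATTTGTGTAGATCAAGGAGCGCCATAGAGCTG-3'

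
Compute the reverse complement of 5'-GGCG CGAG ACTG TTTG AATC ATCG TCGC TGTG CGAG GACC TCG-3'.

5'-CGAGGTCCTCGCACAGCGACGATGATTCAAACAGTCTCGCGCC-3'

Reading the sequence 3'→5' and pairing each base (A↔T, G↔C) gives the reverse complement directly.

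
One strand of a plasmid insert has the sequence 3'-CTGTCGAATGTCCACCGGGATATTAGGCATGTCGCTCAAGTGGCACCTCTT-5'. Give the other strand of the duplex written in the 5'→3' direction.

5'-GACAGCTTACAGGTGGCCCTATAATCCGTACAGCGAGTTCACCGTGGAGAA-3'

The strand is given 3'→5', so its complement runs 5'→3' in the same left-to-right order: pair each base A↔T, G↔C.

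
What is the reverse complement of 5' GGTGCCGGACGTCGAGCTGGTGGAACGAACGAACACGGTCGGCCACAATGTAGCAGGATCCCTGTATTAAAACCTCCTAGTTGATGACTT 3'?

5'-AAGTCATCAACTAGGAGGTTTTAATACAGGGATCCTGCTACATTGTGGCCGACCGTGTTCGTTCGTTCCACCAGCTCGACGTCCGGCACC-3'

Complement each base (A↔T, G↔C): CCACGGCCTGCAGCTCGACCACCTTGCTTGCTTGTGCCAGCCGGTGTTACATCGTCCTAGGGACATAATTTTGGAGGATCAACTACTGAA. Then reverse.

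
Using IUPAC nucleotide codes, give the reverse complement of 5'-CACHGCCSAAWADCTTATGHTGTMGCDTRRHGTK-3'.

5'-MACDYYAHGCKACADCATAAGHTWTTSGGCDGTG-3'

Standard pairs A↔T, G↔C; ambiguity codes pair R↔Y, M↔K, W↔W, S↔S, D↔H. Complement (GTGDCGGSTTWTHGAATACDACAKCGHAYYDCAM), then reverse for 5'→3'.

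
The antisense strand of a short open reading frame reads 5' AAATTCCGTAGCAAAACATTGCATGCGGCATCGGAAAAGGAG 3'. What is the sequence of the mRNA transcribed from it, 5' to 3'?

5'-CUCCUUUUCCGAUGCCGCAUGCAAUGUUUUGCUACGGAAUUU-3'

The mRNA has the sequence of the coding strand (reverse complement of the template) with T→U. Reverse complement of AAATTCCGTAGCAAAACATTGCATGCGGCATCGGAAAAGGAG is CTCCTTTTCCGATGCCGCATGCAATGTTTTGCTACGGAATTT; then T→U.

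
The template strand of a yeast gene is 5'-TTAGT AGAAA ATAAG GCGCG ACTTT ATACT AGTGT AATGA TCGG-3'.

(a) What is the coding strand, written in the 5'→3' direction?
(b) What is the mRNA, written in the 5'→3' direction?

(a) 5'-CCGATCATTACACTAGTATAAAGTCGCGCCTTATTTTCTACTAA-3'
(b) 5'-CCGAUCAUUACACUAGUAUAAAGUCGCGCCUUAUUUUCUACUAA-3'

(a) The coding strand is the reverse complement of the template: complement AATCATCTTTTATTCCGCGCTGAAATATGATCACATTACTAGCC, then reverse.
(b) mRNA has the coding-strand sequence with T→U.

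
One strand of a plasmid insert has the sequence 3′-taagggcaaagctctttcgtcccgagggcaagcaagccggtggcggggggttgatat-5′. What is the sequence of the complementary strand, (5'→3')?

5'-ATTCCCGTTTCGAGAAAGCAGGGCTCCCGTTCGTTCGGCCACCGCCCCCCAACTATA-3'

The strand is given 3'→5', so its complement runs 5'→3' in the same left-to-right order: pair each base A↔T, G↔C.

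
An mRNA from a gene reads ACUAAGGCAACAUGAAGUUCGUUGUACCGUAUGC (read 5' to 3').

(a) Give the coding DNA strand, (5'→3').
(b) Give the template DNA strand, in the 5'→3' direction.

(a) The coding strand matches the mRNA with U→T.
(b) The template strand is the reverse complement of the coding strand.

(a) 5'-ACTAAGGCAACATGAAGTTCGTTGTACCGTATGC-3'
(b) 5'-GCATACGGTACAACGAACTTCATGTTGCCTTAGT-3'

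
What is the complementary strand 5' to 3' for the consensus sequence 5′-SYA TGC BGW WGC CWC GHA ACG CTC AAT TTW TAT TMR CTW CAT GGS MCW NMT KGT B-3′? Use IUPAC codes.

5′-VACMAKNWGKSCCATGWAGYKAATAWAAATTGAGCGTTDCGWGGCWWCVGCATRS-3′

Standard pairs A↔T, G↔C; ambiguity codes pair R↔Y, M↔K, W↔W, S↔S, B↔V, H↔D, N↔N. Complement (SRTACGVCWWCGGWGCDTTGCGAGTTAAAWATAAKYGAWGTACCSKGWNKAMCAV), then reverse for 5'→3'.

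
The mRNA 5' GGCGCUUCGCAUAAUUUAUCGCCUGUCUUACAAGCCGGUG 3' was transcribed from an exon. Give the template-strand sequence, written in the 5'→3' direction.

5'-CACCGGCTTGTAAGACAGGCGATAAATTATGCGAAGCGCC-3'

Replace U with T to get the coding DNA strand: GGCGCTTCGCATAATTTATCGCCTGTCTTACAAGCCGGTG. The template strand is its reverse complement (complement CCGCGAAGCGTATTAAATAGCGGACAGAATGTTCGGCCAC, then reverse).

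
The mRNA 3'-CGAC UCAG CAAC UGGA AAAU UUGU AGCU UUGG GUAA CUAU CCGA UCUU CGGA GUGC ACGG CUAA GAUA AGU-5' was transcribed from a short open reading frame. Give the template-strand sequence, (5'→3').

5'-GCTGAGTCGTTGACCTTTTAAACATCGAAACCCATTGATAGGCTAGAAGCCTCACGTGCCGATTCTATTCA-3'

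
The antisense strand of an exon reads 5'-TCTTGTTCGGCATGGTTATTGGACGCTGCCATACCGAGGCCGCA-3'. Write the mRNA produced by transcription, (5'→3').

RNA polymerase reads the template 3'→5' and synthesizes mRNA 5'→3' by base-pairing (A→U, T→A, G↔C). The complement of the template is AGAACAAGCCGTACCAATAACCTGCGACGGTATGGCTCCGGCGT; antiparallel, so 5'→3' the coding strand is TGCGGCCTCGGTATGGCAGCGTCCAATAACCATGCCGAACAAGA. Replace T with U for the mRNA.

5'-UGCGGCCUCGGUAUGGCAGCGUCCAAUAACCAUGCCGAACAAGA-3'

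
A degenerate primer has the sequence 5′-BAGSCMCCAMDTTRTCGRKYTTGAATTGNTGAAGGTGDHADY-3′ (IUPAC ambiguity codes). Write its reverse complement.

5'-RHTDHCACCTTCANCAATTCAARMYCGAYAAHKTGGKGSCTV-3'

Standard pairs A↔T, G↔C; ambiguity codes pair R↔Y, M↔K, S↔S, B↔V, D↔H, N↔N. Complement (VTCSGKGGTKHAAYAGCYMRAACTTAACNACTTCCACHDTHR), then reverse for 5'→3'.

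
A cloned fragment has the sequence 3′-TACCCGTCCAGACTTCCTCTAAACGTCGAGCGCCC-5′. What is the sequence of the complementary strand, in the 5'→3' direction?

The strand is given 3'→5', so its complement runs 5'→3' in the same left-to-right order: pair each base A↔T, G↔C.

5'-ATGGGCAGGTCTGAAGGAGATTTGCAGCTCGCGGG-3'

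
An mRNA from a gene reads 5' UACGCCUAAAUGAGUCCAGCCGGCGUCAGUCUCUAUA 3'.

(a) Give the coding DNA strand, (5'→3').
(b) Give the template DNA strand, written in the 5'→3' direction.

(a) 5'-TACGCCTAAATGAGTCCAGCCGGCGTCAGTCTCTATA-3'
(b) 5'-TATAGAGACTGACGCCGGCTGGACTCATTTAGGCGTA-3'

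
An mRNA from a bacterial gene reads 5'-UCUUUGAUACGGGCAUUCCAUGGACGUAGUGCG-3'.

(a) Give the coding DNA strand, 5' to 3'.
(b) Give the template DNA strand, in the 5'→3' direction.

(a) The coding strand matches the mRNA with U→T.
(b) The template strand is the reverse complement of the coding strand.

(a) 5'-TCTTTGATACGGGCATTCCATGGACGTAGTGCG-3'
(b) 5'-CGCACTACGTCCATGGAATGCCCGTATCAAAGA-3'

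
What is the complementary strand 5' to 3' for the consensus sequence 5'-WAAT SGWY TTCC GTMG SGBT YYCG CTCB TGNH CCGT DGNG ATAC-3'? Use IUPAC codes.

5'-GTATCNCHACGGDNCAVGAGCGRRAVCSCKACGGAARWCSATTW-3'

Standard pairs A↔T, G↔C; ambiguity codes pair Y↔R, M↔K, W↔W, S↔S, B↔V, D↔H, N↔N. Complement (WTTASCWRAAGGCAKCSCVARRGCGAGVACNDGGCAHCNCTATG), then reverse for 5'→3'.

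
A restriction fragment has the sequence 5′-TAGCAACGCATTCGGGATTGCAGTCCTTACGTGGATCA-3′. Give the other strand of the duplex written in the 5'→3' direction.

5'-TGATCCACGTAAGGACTGCAATCCCGAATGCGTTGCTA-3'

The complement of TAGCAACGCATTCGGGATTGCAGTCCTTACGTGGATCA is ATCGTTGCGTAAGCCCTAACGTCAGGAATGCACCTAGT (A↔T, G↔C). DNA strands are antiparallel, so the complementary strand runs 3'→5'; reversing gives the 5'→3' form.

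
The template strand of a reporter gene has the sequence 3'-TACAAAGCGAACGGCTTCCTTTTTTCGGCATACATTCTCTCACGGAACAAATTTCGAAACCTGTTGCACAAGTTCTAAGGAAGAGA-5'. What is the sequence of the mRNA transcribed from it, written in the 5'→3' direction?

5′-AUGUUUCGCUUGCCGAAGGAAAAAAGCCGUAUGUAAGAGAGUGCCUUGUUUAAAGCUUUGGACAACGUGUUCAAGAUUCCUUCUCU-3′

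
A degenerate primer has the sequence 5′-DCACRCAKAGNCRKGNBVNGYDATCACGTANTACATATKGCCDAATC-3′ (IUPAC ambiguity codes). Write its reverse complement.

Standard pairs A↔T, G↔C; ambiguity codes pair R↔Y, K↔M, B↔V, D↔H, N↔N. Complement (HGTGYGTMTCNGYMCNVBNCRHTAGTGCATNATGTATAMCGGHTTAG), then reverse for 5'→3'.

5'-GATTHGGCMATATGTANTACGTGATHRCNBVNCMYGNCTMTGYGTGH-3'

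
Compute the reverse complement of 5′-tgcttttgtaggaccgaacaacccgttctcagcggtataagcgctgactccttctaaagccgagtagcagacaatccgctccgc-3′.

5′-GCGGAGCGGATTGTCTGCTACTCGGCTTTAGAAGGAGTCAGCGCTTATACCGCTGAGAACGGGTTGTTCGGTCCTACAAAAGCA-3′

Complement each base (A↔T, G↔C): ACGAAAACATCCTGGCTTGTTGGGCAAGAGTCGCCATATTCGCGACTGAGGAAGATTTCGGCTCATCGTCTGTTAGGCGAGGCG. Then reverse.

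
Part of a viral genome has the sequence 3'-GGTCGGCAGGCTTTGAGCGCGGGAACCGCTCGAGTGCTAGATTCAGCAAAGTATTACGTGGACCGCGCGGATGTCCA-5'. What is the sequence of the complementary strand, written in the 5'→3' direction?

The strand is given 3'→5', so its complement runs 5'→3' in the same left-to-right order: pair each base A↔T, G↔C.

5'-CCAGCCGTCCGAAACTCGCGCCCTTGGCGAGCTCACGATCTAAGTCGTTTCATAATGCACCTGGCGCGCCTACAGGT-3'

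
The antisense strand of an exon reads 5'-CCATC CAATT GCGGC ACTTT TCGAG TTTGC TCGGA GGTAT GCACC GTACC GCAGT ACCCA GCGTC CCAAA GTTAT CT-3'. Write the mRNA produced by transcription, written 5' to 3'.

The mRNA has the sequence of the coding strand (reverse complement of the template) with T→U. Reverse complement of CCATCCAATTGCGGCACTTTTCGAGTTTGCTCGGAGGTATGCACCGTACCGCAGTACCCAGCGTCCCAAAGTTATCT is AGATAACTTTGGGACGCTGGGTACTGCGGTACGGTGCATACCTCCGAGCAAACTCGAAAAGTGCCGCAATTGGATGG; then T→U.

5'-AGAUAACUUUGGGACGCUGGGUACUGCGGUACGGUGCAUACCUCCGAGCAAACUCGAAAAGUGCCGCAAUUGGAUGG-3'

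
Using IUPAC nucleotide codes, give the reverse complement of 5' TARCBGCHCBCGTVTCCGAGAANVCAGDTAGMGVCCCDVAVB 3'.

Standard pairs A↔T, G↔C; ambiguity codes pair R↔Y, M↔K, B↔V, D↔H, N↔N. Complement (ATYGVCGDGVGCABAGGCTCTTNBGTCHATCKCBGGGHBTBV), then reverse for 5'→3'.

5'-VBTBHGGGBCKCTAHCTGBNTTCTCGGABACGVGDGCVGYTA-3'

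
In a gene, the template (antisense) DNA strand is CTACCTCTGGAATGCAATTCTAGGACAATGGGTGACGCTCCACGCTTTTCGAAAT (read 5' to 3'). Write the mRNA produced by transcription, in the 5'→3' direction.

5'-AUUUCGAAAAGCGUGGAGCGUCACCCAUUGUCCUAGAAUUGCAUUCCAGAGGUAG-3'

The mRNA has the sequence of the coding strand (reverse complement of the template) with T→U. Reverse complement of CTACCTCTGGAATGCAATTCTAGGACAATGGGTGACGCTCCACGCTTTTCGAAAT is ATTTCGAAAAGCGTGGAGCGTCACCCATTGTCCTAGAATTGCATTCCAGAGGTAG; then T→U.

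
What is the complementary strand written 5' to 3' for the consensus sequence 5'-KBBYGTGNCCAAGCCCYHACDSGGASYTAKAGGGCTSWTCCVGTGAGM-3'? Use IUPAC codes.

5'-KCTCACBGGAWSAGCCCTMTARSTCCSHGTDRGGGCTTGGNCACRVVM-3'

Standard pairs A↔T, G↔C; ambiguity codes pair Y↔R, M↔K, W↔W, S↔S, B↔V, D↔H, N↔N. Complement (MVVRCACNGGTTCGGGRDTGHSCCTSRATMTCCCGASWAGGBCACTCK), then reverse for 5'→3'.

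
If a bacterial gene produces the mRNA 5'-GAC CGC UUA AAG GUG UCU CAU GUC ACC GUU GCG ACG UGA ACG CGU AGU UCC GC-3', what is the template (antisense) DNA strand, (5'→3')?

Replace U with T to get the coding DNA strand: GACCGCTTAAAGGTGTCTCATGTCACCGTTGCGACGTGAACGCGTAGTTCCGC. The template strand is its reverse complement (complement CTGGCGAATTTCCACAGAGTACAGTGGCAACGCTGCACTTGCGCATCAAGGCG, then reverse).

5′-GCGGAACTACGCGTTCACGTCGCAACGGTGACATGAGACACCTTTAAGCGGTC-3′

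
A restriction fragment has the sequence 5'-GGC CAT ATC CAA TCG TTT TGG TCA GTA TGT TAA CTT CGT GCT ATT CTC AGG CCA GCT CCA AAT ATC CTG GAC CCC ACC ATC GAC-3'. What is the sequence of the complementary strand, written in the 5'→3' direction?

5'-GTCGATGGTGGGGTCCAGGATATTTGGAGCTGGCCTGAGAATAGCACGAAGTTAACATACTGACCAAAACGATTGGATATGGCC-3'

The complement of GGCCATATCCAATCGTTTTGGTCAGTATGTTAACTTCGTGCTATTCTCAGGCCAGCTCCAAATATCCTGGACCCCACCATCGAC is CCGGTATAGGTTAGCAAAACCAGTCATACAATTGAAGCACGATAAGAGTCCGGTCGAGGTTTATAGGACCTGGGGTGGTAGCTG (A↔T, G↔C). DNA strands are antiparallel, so the complementary strand runs 3'→5'; reversing gives the 5'→3' form.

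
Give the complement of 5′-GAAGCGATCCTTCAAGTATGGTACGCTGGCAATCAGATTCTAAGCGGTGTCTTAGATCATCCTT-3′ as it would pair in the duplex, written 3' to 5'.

3'-CTTCGCTAGGAAGTTCATACCATGCGACCGTTAGTCTAAGATTCGCCACAGAATCTAGTAGGAA-5'

Base-pairing A↔T, G↔C gives the complement. The complementary strand is antiparallel, so paired with a 5'→3' strand it runs 3'→5'.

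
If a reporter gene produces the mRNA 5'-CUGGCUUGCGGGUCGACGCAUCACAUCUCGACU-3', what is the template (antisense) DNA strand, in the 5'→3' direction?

5′-AGTCGAGATGTGATGCGTCGACCCGCAAGCCAG-3′

Replace U with T to get the coding DNA strand: CTGGCTTGCGGGTCGACGCATCACATCTCGACT. The template strand is its reverse complement (complement GACCGAACGCCCAGCTGCGTAGTGTAGAGCTGA, then reverse).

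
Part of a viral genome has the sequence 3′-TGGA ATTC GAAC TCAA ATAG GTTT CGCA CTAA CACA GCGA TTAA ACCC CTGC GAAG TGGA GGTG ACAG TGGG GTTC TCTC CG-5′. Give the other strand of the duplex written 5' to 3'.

The strand is given 3'→5', so its complement runs 5'→3' in the same left-to-right order: pair each base A↔T, G↔C.

5'-ACCTTAAGCTTGAGTTTATCCAAAGCGTGATTGTGTCGCTAATTTGGGGACGCTTCACCTCCACTGTCACCCCAAGAGAGGC-3'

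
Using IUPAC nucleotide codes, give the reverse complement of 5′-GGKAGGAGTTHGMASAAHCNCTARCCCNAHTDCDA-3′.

5′-THGHADTNGGGYTAGNGDTTSTKCDAACTCCTMCC-3′

Standard pairs A↔T, G↔C; ambiguity codes pair R↔Y, M↔K, S↔S, D↔H, N↔N. Complement (CCMTCCTCAADCKTSTTDGNGATYGGGNTDAHGHT), then reverse for 5'→3'.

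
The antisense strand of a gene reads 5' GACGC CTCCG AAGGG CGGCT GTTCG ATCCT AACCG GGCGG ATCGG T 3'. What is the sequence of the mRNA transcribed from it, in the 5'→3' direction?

5'-ACCGAUCCGCCCGGUUAGGAUCGAACAGCCGCCCUUCGGAGGCGUC-3'

The mRNA has the sequence of the coding strand (reverse complement of the template) with T→U. Reverse complement of GACGCCTCCGAAGGGCGGCTGTTCGATCCTAACCGGGCGGATCGGT is ACCGATCCGCCCGGTTAGGATCGAACAGCCGCCCTTCGGAGGCGTC; then T→U.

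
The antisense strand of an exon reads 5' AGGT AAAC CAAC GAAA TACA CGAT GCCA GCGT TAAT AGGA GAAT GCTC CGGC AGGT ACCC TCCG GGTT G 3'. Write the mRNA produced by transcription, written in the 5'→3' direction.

5′-CAACCCGGAGGGUACCUGCCGGAGCAUUCUCCUAUUAACGCUGGCAUCGUGUAUUUCGUUGGUUUACCU-3′

RNA polymerase reads the template 3'→5' and synthesizes mRNA 5'→3' by base-pairing (A→U, T→A, G↔C). The complement of the template is TCCATTTGGTTGCTTTATGTGCTACGGTCGCAATTATCCTCTTACGAGGCCGTCCATGGGAGGCCCAAC; antiparallel, so 5'→3' the coding strand is CAACCCGGAGGGTACCTGCCGGAGCATTCTCCTATTAACGCTGGCATCGTGTATTTCGTTGGTTTACCT. Replace T with U for the mRNA.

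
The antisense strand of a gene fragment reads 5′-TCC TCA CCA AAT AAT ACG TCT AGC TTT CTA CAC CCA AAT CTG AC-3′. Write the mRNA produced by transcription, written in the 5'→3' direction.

5'-GUCAGAUUUGGGUGUAGAAAGCUAGACGUAUUAUUUGGUGAGGA-3'

RNA polymerase reads the template 3'→5' and synthesizes mRNA 5'→3' by base-pairing (A→U, T→A, G↔C). The complement of the template is AGGAGTGGTTTATTATGCAGATCGAAAGATGTGGGTTTAGACTG; antiparallel, so 5'→3' the coding strand is GTCAGATTTGGGTGTAGAAAGCTAGACGTATTATTTGGTGAGGA. Replace T with U for the mRNA.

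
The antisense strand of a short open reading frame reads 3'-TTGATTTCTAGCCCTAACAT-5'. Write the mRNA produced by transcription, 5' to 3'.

5′-AACUAAAGAUCGGGAUUGUA-3′

Reading the template 3'→5' as shown, RNA polymerase pairs each base (A→U, T→A, G↔C) to build mRNA 5'→3' directly.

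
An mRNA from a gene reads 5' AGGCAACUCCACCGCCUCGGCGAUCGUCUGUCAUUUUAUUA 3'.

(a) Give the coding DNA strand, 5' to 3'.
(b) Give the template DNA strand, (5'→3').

(a) 5'-AGGCAACTCCACCGCCTCGGCGATCGTCTGTCATTTTATTA-3'
(b) 5'-TAATAAAATGACAGACGATCGCCGAGGCGGTGGAGTTGCCT-3'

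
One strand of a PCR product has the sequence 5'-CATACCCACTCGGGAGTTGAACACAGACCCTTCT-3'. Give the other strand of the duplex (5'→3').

5'-AGAAGGGTCTGTGTTCAACTCCCGAGTGGGTATG-3'

Pairing A↔T and G↔C gives GTATGGGTGAGCCCTCAACTTGTGTCTGGGAAGA, running 3'→5'. Reverse for the 5'→3' convention.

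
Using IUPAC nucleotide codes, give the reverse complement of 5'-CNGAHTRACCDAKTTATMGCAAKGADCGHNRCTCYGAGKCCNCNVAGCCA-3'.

5'-TGGCTBNGNGGMCTCRGAGYNDCGHTCMTTGCKATAAMTHGGTYADTCNG-3'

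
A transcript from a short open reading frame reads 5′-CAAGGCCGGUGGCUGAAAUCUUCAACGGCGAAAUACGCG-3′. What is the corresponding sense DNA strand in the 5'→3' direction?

The coding DNA strand has the same 5'→3' sequence as the mRNA with U replaced by T.

5'-CAAGGCCGGTGGCTGAAATCTTCAACGGCGAAATACGCG-3'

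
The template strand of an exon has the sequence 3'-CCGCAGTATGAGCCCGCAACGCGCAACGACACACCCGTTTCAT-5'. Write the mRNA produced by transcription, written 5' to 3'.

5'-GGCGUCAUACUCGGGCGUUGCGCGUUGCUGUGUGGGCAAAGUA-3'

Reading the template 3'→5' as shown, RNA polymerase pairs each base (A→U, T→A, G↔C) to build mRNA 5'→3' directly.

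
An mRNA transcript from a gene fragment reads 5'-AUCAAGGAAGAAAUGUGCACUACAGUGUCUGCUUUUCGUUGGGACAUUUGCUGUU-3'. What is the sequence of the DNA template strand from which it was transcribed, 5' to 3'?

5'-AACAGCAAATGTCCCAACGAAAAGCAGACACTGTAGTGCACATTTCTTCCTTGAT-3'

Replace U with T to get the coding DNA strand: ATCAAGGAAGAAATGTGCACTACAGTGTCTGCTTTTCGTTGGGACATTTGCTGTT. The template strand is its reverse complement (complement TAGTTCCTTCTTTACACGTGATGTCACAGACGAAAAGCAACCCTGTAAACGACAA, then reverse).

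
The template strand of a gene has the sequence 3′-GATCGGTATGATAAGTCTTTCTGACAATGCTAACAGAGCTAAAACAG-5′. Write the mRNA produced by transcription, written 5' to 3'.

Reading the template 3'→5' as shown, RNA polymerase pairs each base (A→U, T→A, G↔C) to build mRNA 5'→3' directly.

5′-CUAGCCAUACUAUUCAGAAAGACUGUUACGAUUGUCUCGAUUUUGUC-3′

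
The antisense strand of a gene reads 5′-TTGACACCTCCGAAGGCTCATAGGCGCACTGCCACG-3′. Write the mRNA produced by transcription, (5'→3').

RNA polymerase reads the template 3'→5' and synthesizes mRNA 5'→3' by base-pairing (A→U, T→A, G↔C). The complement of the template is AACTGTGGAGGCTTCCGAGTATCCGCGTGACGGTGC; antiparallel, so 5'→3' the coding strand is CGTGGCAGTGCGCCTATGAGCCTTCGGAGGTGTCAA. Replace T with U for the mRNA.

5'-CGUGGCAGUGCGCCUAUGAGCCUUCGGAGGUGUCAA-3'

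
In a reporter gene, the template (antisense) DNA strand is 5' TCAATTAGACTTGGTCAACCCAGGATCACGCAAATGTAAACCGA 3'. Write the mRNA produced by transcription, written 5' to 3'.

5'-UCGGUUUACAUUUGCGUGAUCCUGGGUUGACCAAGUCUAAUUGA-3'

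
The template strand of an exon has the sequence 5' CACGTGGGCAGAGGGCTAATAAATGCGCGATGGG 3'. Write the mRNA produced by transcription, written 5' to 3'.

5'-CCCAUCGCGCAUUUAUUAGCCCUCUGCCCACGUG-3'

The mRNA has the sequence of the coding strand (reverse complement of the template) with T→U. Reverse complement of CACGTGGGCAGAGGGCTAATAAATGCGCGATGGG is CCCATCGCGCATTTATTAGCCCTCTGCCCACGTG; then T→U.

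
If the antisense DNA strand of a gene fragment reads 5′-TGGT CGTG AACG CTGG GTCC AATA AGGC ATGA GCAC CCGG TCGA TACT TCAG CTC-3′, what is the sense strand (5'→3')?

5′-GAGCTGAAGTATCGACCGGGTGCTCATGCCTTATTGGACCCAGCGTTCACGACCA-3′

The coding strand is complementary and antiparallel to the template: take the complement (A↔T, G↔C) and reverse.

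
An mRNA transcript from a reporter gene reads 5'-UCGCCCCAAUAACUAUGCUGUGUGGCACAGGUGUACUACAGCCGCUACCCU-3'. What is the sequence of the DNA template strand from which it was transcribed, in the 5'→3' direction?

5'-AGGGTAGCGGCTGTAGTACACCTGTGCCACACAGCATAGTTATTGGGGCGA-3'

Replace U with T to get the coding DNA strand: TCGCCCCAATAACTATGCTGTGTGGCACAGGTGTACTACAGCCGCTACCCT. The template strand is its reverse complement (complement AGCGGGGTTATTGATACGACACACCGTGTCCACATGATGTCGGCGATGGGA, then reverse).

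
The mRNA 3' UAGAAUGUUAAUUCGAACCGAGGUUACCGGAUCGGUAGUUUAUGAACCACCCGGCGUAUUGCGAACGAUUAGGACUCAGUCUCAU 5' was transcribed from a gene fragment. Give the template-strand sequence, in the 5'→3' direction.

5'-ATCTTACAATTAAGCTTGGCTCCAATGGCCTAGCCATCAAATACTTGGTGGGCCGCATAACGCTTGCTAATCCTGAGTCAGAGTA-3'

Written 5'→3' the mRNA is UACUCUGACUCAGGAUUAGCAAGCGUUAUGCGGCCCACCAAGUAUUUGAUGGCUAGGCCAUUGGAGCCAAGCUUAAUUGUAAGAU, so the coding DNA strand is TACTCTGACTCAGGATTAGCAAGCGTTATGCGGCCCACCAAGTATTTGATGGCTAGGCCATTGGAGCCAAGCTTAATTGTAAGAT. The template is its reverse complement.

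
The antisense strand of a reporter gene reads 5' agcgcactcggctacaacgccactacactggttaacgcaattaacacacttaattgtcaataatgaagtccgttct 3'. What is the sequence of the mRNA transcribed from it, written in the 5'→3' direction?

The mRNA has the sequence of the coding strand (reverse complement of the template) with T→U. Reverse complement of AGCGCACTCGGCTACAACGCCACTACACTGGTTAACGCAATTAACACACTTAATTGTCAATAATGAAGTCCGTTCT is AGAACGGACTTCATTATTGACAATTAAGTGTGTTAATTGCGTTAACCAGTGTAGTGGCGTTGTAGCCGAGTGCGCT; then T→U.

5'-AGAACGGACUUCAUUAUUGACAAUUAAGUGUGUUAAUUGCGUUAACCAGUGUAGUGGCGUUGUAGCCGAGUGCGCU-3'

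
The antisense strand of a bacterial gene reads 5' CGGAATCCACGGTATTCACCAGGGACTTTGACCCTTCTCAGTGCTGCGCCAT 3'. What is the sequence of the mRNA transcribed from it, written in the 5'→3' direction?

The mRNA has the sequence of the coding strand (reverse complement of the template) with T→U. Reverse complement of CGGAATCCACGGTATTCACCAGGGACTTTGACCCTTCTCAGTGCTGCGCCAT is ATGGCGCAGCACTGAGAAGGGTCAAAGTCCCTGGTGAATACCGTGGATTCCG; then T→U.

5'-AUGGCGCAGCACUGAGAAGGGUCAAAGUCCCUGGUGAAUACCGUGGAUUCCG-3'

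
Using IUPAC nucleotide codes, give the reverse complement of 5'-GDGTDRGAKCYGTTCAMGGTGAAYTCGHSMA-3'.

Standard pairs A↔T, G↔C; ambiguity codes pair R↔Y, M↔K, S↔S, D↔H. Complement (CHCAHYCTMGRCAAGTKCCACTTRAGCDSKT), then reverse for 5'→3'.

5'-TKSDCGARTTCACCKTGAACRGMTCYHACHC-3'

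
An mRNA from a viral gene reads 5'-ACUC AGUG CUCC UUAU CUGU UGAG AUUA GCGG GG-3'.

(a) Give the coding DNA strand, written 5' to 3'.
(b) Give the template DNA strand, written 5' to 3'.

(a) 5'-ACTCAGTGCTCCTTATCTGTTGAGATTAGCGGGG-3'
(b) 5'-CCCCGCTAATCTCAACAGATAAGGAGCACTGAGT-3'

(a) The coding strand matches the mRNA with U→T.
(b) The template strand is the reverse complement of the coding strand.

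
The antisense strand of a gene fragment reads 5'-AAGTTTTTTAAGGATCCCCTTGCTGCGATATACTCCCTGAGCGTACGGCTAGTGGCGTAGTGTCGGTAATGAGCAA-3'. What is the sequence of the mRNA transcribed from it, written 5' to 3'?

5'-UUGCUCAUUACCGACACUACGCCACUAGCCGUACGCUCAGGGAGUAUAUCGCAGCAAGGGGAUCCUUAAAAAACUU-3'

The mRNA has the sequence of the coding strand (reverse complement of the template) with T→U. Reverse complement of AAGTTTTTTAAGGATCCCCTTGCTGCGATATACTCCCTGAGCGTACGGCTAGTGGCGTAGTGTCGGTAATGAGCAA is TTGCTCATTACCGACACTACGCCACTAGCCGTACGCTCAGGGAGTATATCGCAGCAAGGGGATCCTTAAAAAACTT; then T→U.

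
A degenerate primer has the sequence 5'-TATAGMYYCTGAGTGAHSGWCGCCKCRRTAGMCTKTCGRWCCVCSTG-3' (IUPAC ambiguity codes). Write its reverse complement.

Standard pairs A↔T, G↔C; ambiguity codes pair R↔Y, M↔K, W↔W, S↔S, H↔D, V↔B. Complement (ATATCKRRGACTCACTDSCWGCGGMGYYATCKGAMAGCYWGGBGSAC), then reverse for 5'→3'.

5'-CASGBGGWYCGAMAGKCTAYYGMGGCGWCSDTCACTCAGRRKCTATA-3'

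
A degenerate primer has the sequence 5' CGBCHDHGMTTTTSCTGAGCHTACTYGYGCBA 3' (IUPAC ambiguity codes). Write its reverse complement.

Standard pairs A↔T, G↔C; ambiguity codes pair Y↔R, M↔K, S↔S, B↔V, D↔H. Complement (GCVGDHDCKAAAASGACTCGDATGARCRCGVT), then reverse for 5'→3'.

5′-TVGCRCRAGTADGCTCAGSAAAAKCDHDGVCG-3′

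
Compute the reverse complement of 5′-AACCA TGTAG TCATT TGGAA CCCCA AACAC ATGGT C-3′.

5'-GACCATGTGTTTGGGGTTCCAAATGACTACATGGTT-3'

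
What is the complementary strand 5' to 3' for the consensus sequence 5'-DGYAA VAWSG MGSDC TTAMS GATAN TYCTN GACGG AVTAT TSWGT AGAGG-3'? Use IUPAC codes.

5'-CCTCTACWSAATABTCCGTCNAGRANTATCSKTAAGHSCKCSWTBTTRCH-3'

Standard pairs A↔T, G↔C; ambiguity codes pair Y↔R, M↔K, W↔W, S↔S, D↔H, V↔B, N↔N. Complement (HCRTTBTWSCKCSHGAATKSCTATNARGANCTGCCTBATAASWCATCTCC), then reverse for 5'→3'.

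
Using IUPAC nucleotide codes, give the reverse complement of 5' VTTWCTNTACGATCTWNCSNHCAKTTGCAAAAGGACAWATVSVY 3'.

5'-RBSBATWTGTCCTTTTGCAAMTGDNSGNWAGATCGTANAGWAAB-3'

Standard pairs A↔T, G↔C; ambiguity codes pair Y↔R, K↔M, W↔W, S↔S, H↔D, V↔B, N↔N. Complement (BAAWGANATGCTAGAWNGSNDGTMAACGTTTTCCTGTWTABSBR), then reverse for 5'→3'.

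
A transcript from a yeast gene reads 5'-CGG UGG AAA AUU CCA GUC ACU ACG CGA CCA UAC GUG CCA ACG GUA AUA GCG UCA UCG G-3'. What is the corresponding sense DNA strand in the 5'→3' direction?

5'-CGGTGGAAAATTCCAGTCACTACGCGACCATACGTGCCAACGGTAATAGCGTCATCGG-3'

The coding DNA strand has the same 5'→3' sequence as the mRNA with U replaced by T.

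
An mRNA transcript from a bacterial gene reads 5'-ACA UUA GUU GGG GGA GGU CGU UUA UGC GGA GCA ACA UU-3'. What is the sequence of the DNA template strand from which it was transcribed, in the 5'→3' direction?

Replace U with T to get the coding DNA strand: ACATTAGTTGGGGGAGGTCGTTTATGCGGAGCAACATT. The template strand is its reverse complement (complement TGTAATCAACCCCCTCCAGCAAATACGCCTCGTTGTAA, then reverse).

5'-AATGTTGCTCCGCATAAACGACCTCCCCCAACTAATGT-3'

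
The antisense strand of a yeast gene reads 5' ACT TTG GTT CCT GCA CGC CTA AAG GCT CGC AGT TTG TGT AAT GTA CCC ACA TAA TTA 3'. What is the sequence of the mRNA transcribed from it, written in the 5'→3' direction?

5'-UAAUUAUGUGGGUACAUUACACAAACUGCGAGCCUUUAGGCGUGCAGGAACCAAAGU-3'

The mRNA has the sequence of the coding strand (reverse complement of the template) with T→U. Reverse complement of ACTTTGGTTCCTGCACGCCTAAAGGCTCGCAGTTTGTGTAATGTACCCACATAATTA is TAATTATGTGGGTACATTACACAAACTGCGAGCCTTTAGGCGTGCAGGAACCAAAGT; then T→U.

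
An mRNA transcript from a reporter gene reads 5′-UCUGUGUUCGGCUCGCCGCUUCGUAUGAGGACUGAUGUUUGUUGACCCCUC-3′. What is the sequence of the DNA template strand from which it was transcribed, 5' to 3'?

5'-GAGGGGTCAACAAACATCAGTCCTCATACGAAGCGGCGAGCCGAACACAGA-3'

Replace U with T to get the coding DNA strand: TCTGTGTTCGGCTCGCCGCTTCGTATGAGGACTGATGTTTGTTGACCCCTC. The template strand is its reverse complement (complement AGACACAAGCCGAGCGGCGAAGCATACTCCTGACTACAAACAACTGGGGAG, then reverse).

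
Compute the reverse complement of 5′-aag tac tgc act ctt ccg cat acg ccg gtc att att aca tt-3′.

5′-AATGTAATAATGACCGGCGTATGCGGAAGAGTGCAGTACTT-3′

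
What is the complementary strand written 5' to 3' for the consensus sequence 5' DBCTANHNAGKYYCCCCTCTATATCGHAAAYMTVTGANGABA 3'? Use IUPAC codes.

5′-TVTCNTCABAKRTTTDCGATATAGAGGGGRRMCTNDNTAGVH-3′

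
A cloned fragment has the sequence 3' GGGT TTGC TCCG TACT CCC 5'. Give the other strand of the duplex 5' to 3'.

5'-CCCAAACGAGGCATGAGGG-3'

The strand is given 3'→5', so its complement runs 5'→3' in the same left-to-right order: pair each base A↔T, G↔C.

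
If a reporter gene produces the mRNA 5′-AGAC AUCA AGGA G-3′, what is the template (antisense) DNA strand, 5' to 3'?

5'-CTCCTTGATGTCT-3'

Replace U with T to get the coding DNA strand: AGACATCAAGGAG. The template strand is its reverse complement (complement TCTGTAGTTCCTC, then reverse).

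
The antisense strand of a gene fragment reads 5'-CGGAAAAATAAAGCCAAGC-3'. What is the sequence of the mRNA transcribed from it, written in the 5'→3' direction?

The mRNA has the sequence of the coding strand (reverse complement of the template) with T→U. Reverse complement of CGGAAAAATAAAGCCAAGC is GCTTGGCTTTATTTTTCCG; then T→U.

5′-GCUUGGCUUUAUUUUUCCG-3′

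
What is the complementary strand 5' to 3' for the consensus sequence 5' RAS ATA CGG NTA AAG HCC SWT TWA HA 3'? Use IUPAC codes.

5′-TDTWAAWSGGDCTTTANCCGTATSTY-3′

Standard pairs A↔T, G↔C; ambiguity codes pair R↔Y, W↔W, S↔S, H↔D, N↔N. Complement (YTSTATGCCNATTTCDGGSWAAWTDT), then reverse for 5'→3'.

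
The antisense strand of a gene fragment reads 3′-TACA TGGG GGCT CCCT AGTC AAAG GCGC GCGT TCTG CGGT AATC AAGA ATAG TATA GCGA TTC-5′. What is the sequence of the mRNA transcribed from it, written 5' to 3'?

5'-AUGUACCCCCGAGGGAUCAGUUUCCGCGCGCAAGACGCCAUUAGUUCUUAUCAUAUCGCUAAG-3'

Reading the template 3'→5' as shown, RNA polymerase pairs each base (A→U, T→A, G↔C) to build mRNA 5'→3' directly.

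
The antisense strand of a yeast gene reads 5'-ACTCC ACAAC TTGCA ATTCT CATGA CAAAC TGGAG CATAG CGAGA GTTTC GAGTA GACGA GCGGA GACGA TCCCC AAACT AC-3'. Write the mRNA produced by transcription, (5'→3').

5′-GUAGUUUGGGGAUCGUCUCCGCUCGUCUACUCGAAACUCUCGCUAUGCUCCAGUUUGUCAUGAGAAUUGCAAGUUGUGGAGU-3′

RNA polymerase reads the template 3'→5' and synthesizes mRNA 5'→3' by base-pairing (A→U, T→A, G↔C). The complement of the template is TGAGGTGTTGAACGTTAAGAGTACTGTTTGACCTCGTATCGCTCTCAAAGCTCATCTGCTCGCCTCTGCTAGGGGTTTGATG; antiparallel, so 5'→3' the coding strand is GTAGTTTGGGGATCGTCTCCGCTCGTCTACTCGAAACTCTCGCTATGCTCCAGTTTGTCATGAGAATTGCAAGTTGTGGAGT. Replace T with U for the mRNA.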